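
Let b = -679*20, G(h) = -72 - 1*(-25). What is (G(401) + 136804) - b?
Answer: 150337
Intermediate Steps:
G(h) = -47 (G(h) = -72 + 25 = -47)
b = -13580
(G(401) + 136804) - b = (-47 + 136804) - 1*(-13580) = 136757 + 13580 = 150337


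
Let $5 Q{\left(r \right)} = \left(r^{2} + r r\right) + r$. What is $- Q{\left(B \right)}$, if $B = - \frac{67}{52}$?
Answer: $- \frac{2747}{6760} \approx -0.40636$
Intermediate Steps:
$B = - \frac{67}{52}$ ($B = \left(-67\right) \frac{1}{52} = - \frac{67}{52} \approx -1.2885$)
$Q{\left(r \right)} = \frac{r}{5} + \frac{2 r^{2}}{5}$ ($Q{\left(r \right)} = \frac{\left(r^{2} + r r\right) + r}{5} = \frac{\left(r^{2} + r^{2}\right) + r}{5} = \frac{2 r^{2} + r}{5} = \frac{r + 2 r^{2}}{5} = \frac{r}{5} + \frac{2 r^{2}}{5}$)
$- Q{\left(B \right)} = - \frac{\left(-67\right) \left(1 + 2 \left(- \frac{67}{52}\right)\right)}{5 \cdot 52} = - \frac{\left(-67\right) \left(1 - \frac{67}{26}\right)}{5 \cdot 52} = - \frac{\left(-67\right) \left(-41\right)}{5 \cdot 52 \cdot 26} = \left(-1\right) \frac{2747}{6760} = - \frac{2747}{6760}$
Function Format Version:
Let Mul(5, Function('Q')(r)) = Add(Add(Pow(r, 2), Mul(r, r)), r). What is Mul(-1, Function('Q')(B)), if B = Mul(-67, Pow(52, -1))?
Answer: Rational(-2747, 6760) ≈ -0.40636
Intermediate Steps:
B = Rational(-67, 52) (B = Mul(-67, Rational(1, 52)) = Rational(-67, 52) ≈ -1.2885)
Function('Q')(r) = Add(Mul(Rational(1, 5), r), Mul(Rational(2, 5), Pow(r, 2))) (Function('Q')(r) = Mul(Rational(1, 5), Add(Add(Pow(r, 2), Mul(r, r)), r)) = Mul(Rational(1, 5), Add(Add(Pow(r, 2), Pow(r, 2)), r)) = Mul(Rational(1, 5), Add(Mul(2, Pow(r, 2)), r)) = Mul(Rational(1, 5), Add(r, Mul(2, Pow(r, 2)))) = Add(Mul(Rational(1, 5), r), Mul(Rational(2, 5), Pow(r, 2))))
Mul(-1, Function('Q')(B)) = Mul(-1, Mul(Rational(1, 5), Rational(-67, 52), Add(1, Mul(2, Rational(-67, 52))))) = Mul(-1, Mul(Rational(1, 5), Rational(-67, 52), Add(1, Rational(-67, 26)))) = Mul(-1, Mul(Rational(1, 5), Rational(-67, 52), Rational(-41, 26))) = Mul(-1, Rational(2747, 6760)) = Rational(-2747, 6760)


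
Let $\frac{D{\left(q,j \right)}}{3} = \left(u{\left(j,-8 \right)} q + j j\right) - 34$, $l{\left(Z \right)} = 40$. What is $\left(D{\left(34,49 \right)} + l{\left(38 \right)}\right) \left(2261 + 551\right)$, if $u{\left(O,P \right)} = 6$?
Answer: $21801436$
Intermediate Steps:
$D{\left(q,j \right)} = -102 + 3 j^{2} + 18 q$ ($D{\left(q,j \right)} = 3 \left(\left(6 q + j j\right) - 34\right) = 3 \left(\left(6 q + j^{2}\right) - 34\right) = 3 \left(\left(j^{2} + 6 q\right) - 34\right) = 3 \left(-34 + j^{2} + 6 q\right) = -102 + 3 j^{2} + 18 q$)
$\left(D{\left(34,49 \right)} + l{\left(38 \right)}\right) \left(2261 + 551\right) = \left(\left(-102 + 3 \cdot 49^{2} + 18 \cdot 34\right) + 40\right) \left(2261 + 551\right) = \left(\left(-102 + 3 \cdot 2401 + 612\right) + 40\right) 2812 = \left(\left(-102 + 7203 + 612\right) + 40\right) 2812 = \left(7713 + 40\right) 2812 = 7753 \cdot 2812 = 21801436$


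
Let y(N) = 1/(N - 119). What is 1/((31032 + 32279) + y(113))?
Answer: 6/379865 ≈ 1.5795e-5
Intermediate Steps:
y(N) = 1/(-119 + N)
1/((31032 + 32279) + y(113)) = 1/((31032 + 32279) + 1/(-119 + 113)) = 1/(63311 + 1/(-6)) = 1/(63311 - ⅙) = 1/(379865/6) = 6/379865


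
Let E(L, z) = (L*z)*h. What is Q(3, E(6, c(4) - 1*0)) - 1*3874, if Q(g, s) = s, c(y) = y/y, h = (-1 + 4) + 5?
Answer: -3826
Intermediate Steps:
h = 8 (h = 3 + 5 = 8)
c(y) = 1
E(L, z) = 8*L*z (E(L, z) = (L*z)*8 = 8*L*z)
Q(3, E(6, c(4) - 1*0)) - 1*3874 = 8*6*(1 - 1*0) - 1*3874 = 8*6*(1 + 0) - 3874 = 8*6*1 - 3874 = 48 - 3874 = -3826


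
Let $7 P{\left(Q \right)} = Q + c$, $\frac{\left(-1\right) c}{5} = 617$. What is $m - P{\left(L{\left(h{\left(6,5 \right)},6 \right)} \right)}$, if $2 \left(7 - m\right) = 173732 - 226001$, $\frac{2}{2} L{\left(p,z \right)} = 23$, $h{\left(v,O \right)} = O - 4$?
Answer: $\frac{372105}{14} \approx 26579.0$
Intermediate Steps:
$h{\left(v,O \right)} = -4 + O$
$c = -3085$ ($c = \left(-5\right) 617 = -3085$)
$L{\left(p,z \right)} = 23$
$m = \frac{52283}{2}$ ($m = 7 - \frac{173732 - 226001}{2} = 7 - - \frac{52269}{2} = 7 + \frac{52269}{2} = \frac{52283}{2} \approx 26142.0$)
$P{\left(Q \right)} = - \frac{3085}{7} + \frac{Q}{7}$ ($P{\left(Q \right)} = \frac{Q - 3085}{7} = \frac{-3085 + Q}{7} = - \frac{3085}{7} + \frac{Q}{7}$)
$m - P{\left(L{\left(h{\left(6,5 \right)},6 \right)} \right)} = \frac{52283}{2} - \left(- \frac{3085}{7} + \frac{1}{7} \cdot 23\right) = \frac{52283}{2} - \left(- \frac{3085}{7} + \frac{23}{7}\right) = \frac{52283}{2} - - \frac{3062}{7} = \frac{52283}{2} + \frac{3062}{7} = \frac{372105}{14}$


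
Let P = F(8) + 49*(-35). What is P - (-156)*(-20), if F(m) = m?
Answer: -4827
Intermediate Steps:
P = -1707 (P = 8 + 49*(-35) = 8 - 1715 = -1707)
P - (-156)*(-20) = -1707 - (-156)*(-20) = -1707 - 1*3120 = -1707 - 3120 = -4827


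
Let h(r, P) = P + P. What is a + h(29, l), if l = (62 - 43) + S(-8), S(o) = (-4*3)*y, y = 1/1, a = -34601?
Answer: -34587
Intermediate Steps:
y = 1 (y = 1*1 = 1)
S(o) = -12 (S(o) = -4*3*1 = -12*1 = -12)
l = 7 (l = (62 - 43) - 12 = 19 - 12 = 7)
h(r, P) = 2*P
a + h(29, l) = -34601 + 2*7 = -34601 + 14 = -34587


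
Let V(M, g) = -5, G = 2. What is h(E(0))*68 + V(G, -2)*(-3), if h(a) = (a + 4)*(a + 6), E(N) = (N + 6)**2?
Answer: 114255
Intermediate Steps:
E(N) = (6 + N)**2
h(a) = (4 + a)*(6 + a)
h(E(0))*68 + V(G, -2)*(-3) = (24 + ((6 + 0)**2)**2 + 10*(6 + 0)**2)*68 - 5*(-3) = (24 + (6**2)**2 + 10*6**2)*68 + 15 = (24 + 36**2 + 10*36)*68 + 15 = (24 + 1296 + 360)*68 + 15 = 1680*68 + 15 = 114240 + 15 = 114255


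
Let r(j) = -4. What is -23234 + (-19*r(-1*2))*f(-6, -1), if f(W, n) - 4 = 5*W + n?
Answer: -25286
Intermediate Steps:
f(W, n) = 4 + n + 5*W (f(W, n) = 4 + (5*W + n) = 4 + (n + 5*W) = 4 + n + 5*W)
-23234 + (-19*r(-1*2))*f(-6, -1) = -23234 + (-19*(-4))*(4 - 1 + 5*(-6)) = -23234 + 76*(4 - 1 - 30) = -23234 + 76*(-27) = -23234 - 2052 = -25286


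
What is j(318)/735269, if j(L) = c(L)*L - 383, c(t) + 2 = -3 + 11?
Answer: 1525/735269 ≈ 0.0020741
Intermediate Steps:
c(t) = 6 (c(t) = -2 + (-3 + 11) = -2 + 8 = 6)
j(L) = -383 + 6*L (j(L) = 6*L - 383 = -383 + 6*L)
j(318)/735269 = (-383 + 6*318)/735269 = (-383 + 1908)*(1/735269) = 1525*(1/735269) = 1525/735269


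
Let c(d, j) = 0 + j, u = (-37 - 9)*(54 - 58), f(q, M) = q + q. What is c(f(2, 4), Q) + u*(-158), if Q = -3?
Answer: -29075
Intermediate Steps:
f(q, M) = 2*q
u = 184 (u = -46*(-4) = 184)
c(d, j) = j
c(f(2, 4), Q) + u*(-158) = -3 + 184*(-158) = -3 - 29072 = -29075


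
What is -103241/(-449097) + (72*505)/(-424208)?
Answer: 3433311401/23813817522 ≈ 0.14417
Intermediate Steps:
-103241/(-449097) + (72*505)/(-424208) = -103241*(-1/449097) + 36360*(-1/424208) = 103241/449097 - 4545/53026 = 3433311401/23813817522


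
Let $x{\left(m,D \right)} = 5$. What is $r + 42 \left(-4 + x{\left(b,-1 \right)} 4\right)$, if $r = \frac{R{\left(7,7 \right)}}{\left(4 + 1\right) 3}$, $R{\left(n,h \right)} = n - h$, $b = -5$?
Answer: $672$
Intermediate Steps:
$r = 0$ ($r = \frac{7 - 7}{\left(4 + 1\right) 3} = \frac{7 - 7}{5 \cdot 3} = \frac{0}{15} = 0 \cdot \frac{1}{15} = 0$)
$r + 42 \left(-4 + x{\left(b,-1 \right)} 4\right) = 0 + 42 \left(-4 + 5 \cdot 4\right) = 0 + 42 \left(-4 + 20\right) = 0 + 42 \cdot 16 = 0 + 672 = 672$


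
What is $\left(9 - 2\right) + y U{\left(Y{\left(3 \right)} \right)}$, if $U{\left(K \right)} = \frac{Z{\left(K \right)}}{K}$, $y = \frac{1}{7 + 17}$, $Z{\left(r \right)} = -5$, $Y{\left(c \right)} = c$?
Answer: $\frac{499}{72} \approx 6.9306$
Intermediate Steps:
$y = \frac{1}{24} \approx 0.041667$
$U{\left(K \right)} = - \frac{5}{K}$
$\left(9 - 2\right) + y U{\left(Y{\left(3 \right)} \right)} = \left(9 - 2\right) + \frac{\left(-5\right) \frac{1}{3}}{24} = 7 + \frac{\left(-5\right) \frac{1}{3}}{24} = 7 + \frac{1}{24} \left(- \frac{5}{3}\right) = 7 - \frac{5}{72} = \frac{499}{72}$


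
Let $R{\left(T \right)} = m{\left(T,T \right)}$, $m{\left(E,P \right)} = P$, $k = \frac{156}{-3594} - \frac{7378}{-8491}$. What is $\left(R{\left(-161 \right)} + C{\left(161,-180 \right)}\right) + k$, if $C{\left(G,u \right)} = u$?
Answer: $- \frac{247166359}{726587} \approx -340.17$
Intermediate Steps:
$k = \frac{599808}{726587}$ ($k = 156 \left(- \frac{1}{3594}\right) - - \frac{1054}{1213} = - \frac{26}{599} + \frac{1054}{1213} = \frac{599808}{726587} \approx 0.82551$)
$R{\left(T \right)} = T$
$\left(R{\left(-161 \right)} + C{\left(161,-180 \right)}\right) + k = \left(-161 - 180\right) + \frac{599808}{726587} = -341 + \frac{599808}{726587} = - \frac{247166359}{726587}$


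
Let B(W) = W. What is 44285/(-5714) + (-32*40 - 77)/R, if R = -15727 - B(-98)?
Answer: -684376367/89304106 ≈ -7.6634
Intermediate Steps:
R = -15629 (R = -15727 - 1*(-98) = -15727 + 98 = -15629)
44285/(-5714) + (-32*40 - 77)/R = 44285/(-5714) + (-32*40 - 77)/(-15629) = 44285*(-1/5714) + (-1280 - 77)*(-1/15629) = -44285/5714 - 1357*(-1/15629) = -44285/5714 + 1357/15629 = -684376367/89304106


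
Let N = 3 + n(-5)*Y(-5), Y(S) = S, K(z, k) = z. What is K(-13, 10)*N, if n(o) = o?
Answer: -364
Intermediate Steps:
N = 28 (N = 3 - 5*(-5) = 3 + 25 = 28)
K(-13, 10)*N = -13*28 = -364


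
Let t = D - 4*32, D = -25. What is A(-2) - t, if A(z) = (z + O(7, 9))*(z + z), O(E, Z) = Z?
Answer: 125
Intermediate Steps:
t = -153 (t = -25 - 4*32 = -25 - 128 = -153)
A(z) = 2*z*(9 + z) (A(z) = (z + 9)*(z + z) = (9 + z)*(2*z) = 2*z*(9 + z))
A(-2) - t = 2*(-2)*(9 - 2) - 1*(-153) = 2*(-2)*7 + 153 = -28 + 153 = 125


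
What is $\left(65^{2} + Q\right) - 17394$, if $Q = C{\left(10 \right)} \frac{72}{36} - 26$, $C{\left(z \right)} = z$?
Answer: $-13175$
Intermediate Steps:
$Q = -6$ ($Q = 10 \cdot \frac{72}{36} - 26 = 10 \cdot 72 \cdot \frac{1}{36} - 26 = 10 \cdot 2 - 26 = 20 - 26 = -6$)
$\left(65^{2} + Q\right) - 17394 = \left(65^{2} - 6\right) - 17394 = \left(4225 - 6\right) - 17394 = 4219 - 17394 = -13175$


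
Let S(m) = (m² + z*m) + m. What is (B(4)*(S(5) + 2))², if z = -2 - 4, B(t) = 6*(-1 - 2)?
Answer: 1296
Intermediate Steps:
B(t) = -18 (B(t) = 6*(-3) = -18)
z = -6
S(m) = m² - 5*m (S(m) = (m² - 6*m) + m = m² - 5*m)
(B(4)*(S(5) + 2))² = (-18*(5*(-5 + 5) + 2))² = (-18*(5*0 + 2))² = (-18*(0 + 2))² = (-18*2)² = (-36)² = 1296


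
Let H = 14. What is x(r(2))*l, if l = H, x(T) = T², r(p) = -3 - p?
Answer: 350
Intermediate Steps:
l = 14
x(r(2))*l = (-3 - 1*2)²*14 = (-3 - 2)²*14 = (-5)²*14 = 25*14 = 350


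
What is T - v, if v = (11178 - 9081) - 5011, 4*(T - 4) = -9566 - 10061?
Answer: -7955/4 ≈ -1988.8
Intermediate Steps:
T = -19611/4 (T = 4 + (-9566 - 10061)/4 = 4 + (1/4)*(-19627) = 4 - 19627/4 = -19611/4 ≈ -4902.8)
v = -2914 (v = 2097 - 5011 = -2914)
T - v = -19611/4 - 1*(-2914) = -19611/4 + 2914 = -7955/4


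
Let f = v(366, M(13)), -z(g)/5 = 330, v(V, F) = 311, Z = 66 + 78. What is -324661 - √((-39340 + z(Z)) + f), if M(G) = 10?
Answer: -324661 - I*√40679 ≈ -3.2466e+5 - 201.69*I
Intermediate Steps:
Z = 144
z(g) = -1650 (z(g) = -5*330 = -1650)
f = 311
-324661 - √((-39340 + z(Z)) + f) = -324661 - √((-39340 - 1650) + 311) = -324661 - √(-40990 + 311) = -324661 - √(-40679) = -324661 - I*√40679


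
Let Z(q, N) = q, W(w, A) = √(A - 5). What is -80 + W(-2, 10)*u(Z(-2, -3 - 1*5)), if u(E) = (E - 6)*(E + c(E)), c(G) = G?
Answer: -80 + 32*√5 ≈ -8.4458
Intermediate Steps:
W(w, A) = √(-5 + A)
u(E) = 2*E*(-6 + E) (u(E) = (E - 6)*(E + E) = (-6 + E)*(2*E) = 2*E*(-6 + E))
-80 + W(-2, 10)*u(Z(-2, -3 - 1*5)) = -80 + √(-5 + 10)*(2*(-2)*(-6 - 2)) = -80 + √5*(2*(-2)*(-8)) = -80 + √5*32 = -80 + 32*√5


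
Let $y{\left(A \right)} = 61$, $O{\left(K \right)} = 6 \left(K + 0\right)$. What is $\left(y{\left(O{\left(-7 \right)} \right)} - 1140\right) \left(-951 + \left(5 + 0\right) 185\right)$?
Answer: $28054$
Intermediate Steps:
$O{\left(K \right)} = 6 K$
$\left(y{\left(O{\left(-7 \right)} \right)} - 1140\right) \left(-951 + \left(5 + 0\right) 185\right) = \left(61 - 1140\right) \left(-951 + \left(5 + 0\right) 185\right) = - 1079 \left(-951 + 5 \cdot 185\right) = - 1079 \left(-951 + 925\right) = \left(-1079\right) \left(-26\right) = 28054$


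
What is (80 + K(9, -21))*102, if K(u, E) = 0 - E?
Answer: 10302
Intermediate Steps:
K(u, E) = -E
(80 + K(9, -21))*102 = (80 - 1*(-21))*102 = (80 + 21)*102 = 101*102 = 10302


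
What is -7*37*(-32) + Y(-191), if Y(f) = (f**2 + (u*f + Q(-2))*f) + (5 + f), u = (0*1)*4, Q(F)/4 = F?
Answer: 46111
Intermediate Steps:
Q(F) = 4*F
u = 0 (u = 0*4 = 0)
Y(f) = 5 + f**2 - 7*f (Y(f) = (f**2 + (0*f + 4*(-2))*f) + (5 + f) = (f**2 + (0 - 8)*f) + (5 + f) = (f**2 - 8*f) + (5 + f) = 5 + f**2 - 7*f)
-7*37*(-32) + Y(-191) = -7*37*(-32) + (5 + (-191)**2 - 7*(-191)) = -259*(-32) + (5 + 36481 + 1337) = 8288 + 37823 = 46111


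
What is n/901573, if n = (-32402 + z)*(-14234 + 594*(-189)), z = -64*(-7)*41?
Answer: 1775301000/901573 ≈ 1969.1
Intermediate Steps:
z = 18368 (z = 448*41 = 18368)
n = 1775301000 (n = (-32402 + 18368)*(-14234 + 594*(-189)) = -14034*(-14234 - 112266) = -14034*(-126500) = 1775301000)
n/901573 = 1775301000/901573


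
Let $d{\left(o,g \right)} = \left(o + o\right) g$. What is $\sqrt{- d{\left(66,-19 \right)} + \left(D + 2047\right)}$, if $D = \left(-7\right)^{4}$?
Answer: $2 \sqrt{1739} \approx 83.403$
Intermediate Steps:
$D = 2401$
$d{\left(o,g \right)} = 2 g o$ ($d{\left(o,g \right)} = 2 o g = 2 g o$)
$\sqrt{- d{\left(66,-19 \right)} + \left(D + 2047\right)} = \sqrt{- 2 \left(-19\right) 66 + \left(2401 + 2047\right)} = \sqrt{\left(-1\right) \left(-2508\right) + 4448} = \sqrt{2508 + 4448} = \sqrt{6956} = 2 \sqrt{1739}$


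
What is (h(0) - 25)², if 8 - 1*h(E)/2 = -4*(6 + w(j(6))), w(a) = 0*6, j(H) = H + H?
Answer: 1521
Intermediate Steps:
j(H) = 2*H
w(a) = 0
h(E) = 64 (h(E) = 16 - (-8)*(6 + 0) = 16 - (-8)*6 = 16 - 2*(-24) = 16 + 48 = 64)
(h(0) - 25)² = (64 - 25)² = 39² = 1521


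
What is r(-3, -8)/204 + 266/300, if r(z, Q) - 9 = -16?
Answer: 1449/1700 ≈ 0.85235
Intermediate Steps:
r(z, Q) = -7 (r(z, Q) = 9 - 16 = -7)
r(-3, -8)/204 + 266/300 = -7/204 + 266/300 = -7*1/204 + 266*(1/300) = -7/204 + 133/150 = 1449/1700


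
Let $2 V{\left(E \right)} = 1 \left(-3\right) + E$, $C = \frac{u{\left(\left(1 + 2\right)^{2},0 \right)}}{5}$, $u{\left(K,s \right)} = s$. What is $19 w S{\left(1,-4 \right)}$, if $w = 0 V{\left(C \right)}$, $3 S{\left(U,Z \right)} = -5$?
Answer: $0$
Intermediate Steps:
$S{\left(U,Z \right)} = - \frac{5}{3}$ ($S{\left(U,Z \right)} = \frac{1}{3} \left(-5\right) = - \frac{5}{3}$)
$C = 0$ ($C = \frac{0}{5} = 0 \cdot \frac{1}{5} = 0$)
$V{\left(E \right)} = - \frac{3}{2} + \frac{E}{2}$ ($V{\left(E \right)} = \frac{1 \left(-3\right) + E}{2} = \frac{-3 + E}{2} = - \frac{3}{2} + \frac{E}{2}$)
$w = 0$ ($w = 0 \left(- \frac{3}{2} + \frac{1}{2} \cdot 0\right) = 0 \left(- \frac{3}{2} + 0\right) = 0 \left(- \frac{3}{2}\right) = 0$)
$19 w S{\left(1,-4 \right)} = 19 \cdot 0 \left(- \frac{5}{3}\right) = 0 \left(- \frac{5}{3}\right) = 0$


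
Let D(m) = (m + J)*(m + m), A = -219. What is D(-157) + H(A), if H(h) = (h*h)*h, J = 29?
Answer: -10463267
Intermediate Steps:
H(h) = h³ (H(h) = h²*h = h³)
D(m) = 2*m*(29 + m) (D(m) = (m + 29)*(m + m) = (29 + m)*(2*m) = 2*m*(29 + m))
D(-157) + H(A) = 2*(-157)*(29 - 157) + (-219)³ = 2*(-157)*(-128) - 10503459 = 40192 - 10503459 = -10463267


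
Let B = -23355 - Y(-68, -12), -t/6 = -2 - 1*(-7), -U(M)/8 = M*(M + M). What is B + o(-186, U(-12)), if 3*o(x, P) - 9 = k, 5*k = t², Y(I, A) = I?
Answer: -23224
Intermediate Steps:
U(M) = -16*M² (U(M) = -8*M*(M + M) = -8*M*2*M = -16*M²)
t = -30 (t = -6*(-2 - 1*(-7)) = -6*(-2 + 7) = -6*5 = -30)
k = 180 (k = (⅕)*(-30)² = (⅕)*900 = 180)
o(x, P) = 63 (o(x, P) = 3 + (⅓)*180 = 3 + 60 = 63)
B = -23287 (B = -23355 - 1*(-68) = -23355 + 68 = -23287)
B + o(-186, U(-12)) = -23287 + 63 = -23224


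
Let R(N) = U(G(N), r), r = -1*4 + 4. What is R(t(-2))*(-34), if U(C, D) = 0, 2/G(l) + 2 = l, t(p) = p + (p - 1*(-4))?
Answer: 0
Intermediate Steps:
t(p) = 4 + 2*p (t(p) = p + (p + 4) = p + (4 + p) = 4 + 2*p)
r = 0 (r = -4 + 4 = 0)
G(l) = 2/(-2 + l)
R(N) = 0
R(t(-2))*(-34) = 0*(-34) = 0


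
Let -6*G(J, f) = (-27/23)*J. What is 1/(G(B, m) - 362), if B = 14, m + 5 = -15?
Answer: -23/8263 ≈ -0.0027835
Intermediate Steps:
m = -20 (m = -5 - 15 = -20)
G(J, f) = 9*J/46 (G(J, f) = -(-27/23)*J/6 = -(-27*1/23)*J/6 = -(-9)*J/46 = 9*J/46)
1/(G(B, m) - 362) = 1/((9/46)*14 - 362) = 1/(63/23 - 362) = 1/(-8263/23) = -23/8263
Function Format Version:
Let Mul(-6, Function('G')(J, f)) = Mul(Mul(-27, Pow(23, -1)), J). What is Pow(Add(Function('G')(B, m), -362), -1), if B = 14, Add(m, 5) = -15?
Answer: Rational(-23, 8263) ≈ -0.0027835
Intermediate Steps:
m = -20 (m = Add(-5, -15) = -20)
Function('G')(J, f) = Mul(Rational(9, 46), J) (Function('G')(J, f) = Mul(Rational(-1, 6), Mul(Mul(-27, Pow(23, -1)), J)) = Mul(Rational(-1, 6), Mul(Mul(-27, Rational(1, 23)), J)) = Mul(Rational(-1, 6), Mul(Rational(-27, 23), J)) = Mul(Rational(9, 46), J))
Pow(Add(Function('G')(B, m), -362), -1) = Pow(Add(Mul(Rational(9, 46), 14), -362), -1) = Pow(Add(Rational(63, 23), -362), -1) = Pow(Rational(-8263, 23), -1) = Rational(-23, 8263)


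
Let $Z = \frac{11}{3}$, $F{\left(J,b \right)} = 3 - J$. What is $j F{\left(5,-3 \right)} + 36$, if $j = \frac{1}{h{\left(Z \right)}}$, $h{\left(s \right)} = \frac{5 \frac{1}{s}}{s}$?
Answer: $\frac{1378}{45} \approx 30.622$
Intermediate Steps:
$Z = \frac{11}{3}$ ($Z = 11 \cdot \frac{1}{3} = \frac{11}{3} \approx 3.6667$)
$h{\left(s \right)} = \frac{5}{s^{2}}$
$j = \frac{121}{45}$ ($j = \frac{1}{5 \frac{1}{\frac{121}{9}}} = \frac{1}{5 \cdot \frac{9}{121}} = \frac{1}{\frac{45}{121}} = \frac{121}{45} \approx 2.6889$)
$j F{\left(5,-3 \right)} + 36 = \frac{121 \left(3 - 5\right)}{45} + 36 = \frac{121}{45} \left(-2\right) + 36 = - \frac{242}{45} + 36 = \frac{1378}{45}$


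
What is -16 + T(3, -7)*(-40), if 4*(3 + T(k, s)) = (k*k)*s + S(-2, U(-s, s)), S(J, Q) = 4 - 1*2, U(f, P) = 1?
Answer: 714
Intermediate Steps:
S(J, Q) = 2 (S(J, Q) = 4 - 2 = 2)
T(k, s) = -5/2 + s*k**2/4 (T(k, s) = -3 + ((k*k)*s + 2)/4 = -3 + (k**2*s + 2)/4 = -3 + (s*k**2 + 2)/4 = -3 + (2 + s*k**2)/4 = -3 + (1/2 + s*k**2/4) = -5/2 + s*k**2/4)
-16 + T(3, -7)*(-40) = -16 + (-5/2 + (1/4)*(-7)*3**2)*(-40) = -16 + (-5/2 + (1/4)*(-7)*9)*(-40) = -16 + (-5/2 - 63/4)*(-40) = -16 - 73/4*(-40) = -16 + 730 = 714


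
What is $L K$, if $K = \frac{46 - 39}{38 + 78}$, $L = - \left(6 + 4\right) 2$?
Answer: $- \frac{35}{29} \approx -1.2069$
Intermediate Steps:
$L = -20$ ($L = - 10 \cdot 2 = \left(-1\right) 20 = -20$)
$K = \frac{7}{116} \approx 0.060345$
$L K = \left(-20\right) \frac{7}{116} = - \frac{35}{29}$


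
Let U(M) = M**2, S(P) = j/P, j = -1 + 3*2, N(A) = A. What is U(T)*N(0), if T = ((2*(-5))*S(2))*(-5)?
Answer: 0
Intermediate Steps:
j = 5 (j = -1 + 6 = 5)
S(P) = 5/P
T = 125 (T = ((2*(-5))*(5/2))*(-5) = -50/2*(-5) = -10*5/2*(-5) = -25*(-5) = 125)
U(T)*N(0) = 125**2*0 = 15625*0 = 0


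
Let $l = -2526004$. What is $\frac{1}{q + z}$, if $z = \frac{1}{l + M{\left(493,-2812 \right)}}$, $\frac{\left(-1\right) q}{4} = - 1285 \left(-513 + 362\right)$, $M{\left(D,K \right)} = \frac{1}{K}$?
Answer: $- \frac{7103123249}{5513018078481672} \approx -1.2884 \cdot 10^{-6}$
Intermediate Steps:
$q = -776140$ ($q = - 4 \left(- 1285 \left(-513 + 362\right)\right) = - 4 \left(\left(-1285\right) \left(-151\right)\right) = \left(-4\right) 194035 = -776140$)
$z = - \frac{2812}{7103123249}$ ($z = \frac{1}{-2526004 + \frac{1}{-2812}} = \frac{1}{-2526004 - \frac{1}{2812}} = \frac{1}{- \frac{7103123249}{2812}} = - \frac{2812}{7103123249} \approx -3.9588 \cdot 10^{-7}$)
$\frac{1}{q + z} = \frac{1}{-776140 - \frac{2812}{7103123249}} = \frac{1}{- \frac{5513018078481672}{7103123249}} = - \frac{7103123249}{5513018078481672}$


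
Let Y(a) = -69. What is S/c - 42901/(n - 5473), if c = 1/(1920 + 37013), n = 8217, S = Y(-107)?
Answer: -7371461389/2744 ≈ -2.6864e+6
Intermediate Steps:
S = -69
c = 1/38933 ≈ 2.5685e-5
S/c - 42901/(n - 5473) = -69/1/38933 - 42901/(8217 - 5473) = -69*38933 - 42901/2744 = -2686377 - 42901*1/2744 = -2686377 - 42901/2744 = -7371461389/2744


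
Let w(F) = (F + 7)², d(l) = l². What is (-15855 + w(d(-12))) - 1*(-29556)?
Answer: 36502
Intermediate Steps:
w(F) = (7 + F)²
(-15855 + w(d(-12))) - 1*(-29556) = (-15855 + (7 + (-12)²)²) - 1*(-29556) = (-15855 + (7 + 144)²) + 29556 = (-15855 + 151²) + 29556 = (-15855 + 22801) + 29556 = 6946 + 29556 = 36502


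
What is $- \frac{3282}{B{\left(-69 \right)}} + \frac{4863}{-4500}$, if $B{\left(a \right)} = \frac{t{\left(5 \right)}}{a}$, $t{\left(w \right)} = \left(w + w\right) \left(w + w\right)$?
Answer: $\frac{3395249}{1500} \approx 2263.5$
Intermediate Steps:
$t{\left(w \right)} = 4 w^{2}$ ($t{\left(w \right)} = 2 w 2 w = 4 w^{2}$)
$B{\left(a \right)} = \frac{100}{a}$ ($B{\left(a \right)} = \frac{4 \cdot 5^{2}}{a} = \frac{4 \cdot 25}{a} = \frac{100}{a}$)
$- \frac{3282}{B{\left(-69 \right)}} + \frac{4863}{-4500} = - \frac{3282}{100 \frac{1}{-69}} + \frac{4863}{-4500} = - \frac{3282}{100 \left(- \frac{1}{69}\right)} + 4863 \left(- \frac{1}{4500}\right) = - \frac{3282}{- \frac{100}{69}} - \frac{1621}{1500} = \left(-3282\right) \left(- \frac{69}{100}\right) - \frac{1621}{1500} = \frac{113229}{50} - \frac{1621}{1500} = \frac{3395249}{1500}$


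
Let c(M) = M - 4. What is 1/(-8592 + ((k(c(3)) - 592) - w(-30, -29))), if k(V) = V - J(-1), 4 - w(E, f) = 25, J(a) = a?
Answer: -1/9163 ≈ -0.00010913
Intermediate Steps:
w(E, f) = -21 (w(E, f) = 4 - 1*25 = 4 - 25 = -21)
c(M) = -4 + M
k(V) = 1 + V (k(V) = V - 1*(-1) = V + 1 = 1 + V)
1/(-8592 + ((k(c(3)) - 592) - w(-30, -29))) = 1/(-8592 + (((1 + (-4 + 3)) - 592) - 1*(-21))) = 1/(-8592 + (((1 - 1) - 592) + 21)) = 1/(-8592 + ((0 - 592) + 21)) = 1/(-8592 + (-592 + 21)) = 1/(-8592 - 571) = 1/(-9163) = -1/9163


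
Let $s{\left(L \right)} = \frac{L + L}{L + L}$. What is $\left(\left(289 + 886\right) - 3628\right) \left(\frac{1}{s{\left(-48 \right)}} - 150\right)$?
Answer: $365497$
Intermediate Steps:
$s{\left(L \right)} = 1$ ($s{\left(L \right)} = \frac{2 L}{2 L} = 2 L \frac{1}{2 L} = 1$)
$\left(\left(289 + 886\right) - 3628\right) \left(\frac{1}{s{\left(-48 \right)}} - 150\right) = \left(\left(289 + 886\right) - 3628\right) \left(1^{-1} - 150\right) = \left(1175 - 3628\right) \left(1 - 150\right) = \left(-2453\right) \left(-149\right) = 365497$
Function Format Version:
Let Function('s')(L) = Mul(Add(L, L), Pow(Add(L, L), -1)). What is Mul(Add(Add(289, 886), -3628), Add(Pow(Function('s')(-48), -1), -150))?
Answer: 365497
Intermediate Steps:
Function('s')(L) = 1 (Function('s')(L) = Mul(Mul(2, L), Pow(Mul(2, L), -1)) = Mul(Mul(2, L), Mul(Rational(1, 2), Pow(L, -1))) = 1)
Mul(Add(Add(289, 886), -3628), Add(Pow(Function('s')(-48), -1), -150)) = Mul(Add(Add(289, 886), -3628), Add(Pow(1, -1), -150)) = Mul(Add(1175, -3628), Add(1, -150)) = Mul(-2453, -149) = 365497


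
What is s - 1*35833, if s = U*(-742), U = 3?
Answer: -38059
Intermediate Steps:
s = -2226 (s = 3*(-742) = -2226)
s - 1*35833 = -2226 - 1*35833 = -2226 - 35833 = -38059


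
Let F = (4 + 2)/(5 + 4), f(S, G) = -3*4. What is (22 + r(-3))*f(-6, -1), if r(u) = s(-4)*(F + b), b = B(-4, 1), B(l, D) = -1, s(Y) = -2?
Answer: -272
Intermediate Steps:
f(S, G) = -12
F = ⅔ (F = 6/9 = 6*(⅑) = ⅔ ≈ 0.66667)
b = -1
r(u) = ⅔ (r(u) = -2*(⅔ - 1) = -2*(-⅓) = ⅔)
(22 + r(-3))*f(-6, -1) = (22 + ⅔)*(-12) = (68/3)*(-12) = -272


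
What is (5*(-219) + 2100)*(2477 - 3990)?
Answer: -1520565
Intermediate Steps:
(5*(-219) + 2100)*(2477 - 3990) = (-1095 + 2100)*(-1513) = 1005*(-1513) = -1520565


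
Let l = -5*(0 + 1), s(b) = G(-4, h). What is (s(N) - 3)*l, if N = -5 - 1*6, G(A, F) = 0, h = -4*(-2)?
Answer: 15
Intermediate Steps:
h = 8
N = -11 (N = -5 - 6 = -11)
s(b) = 0
l = -5 (l = -5*1 = -5)
(s(N) - 3)*l = (0 - 3)*(-5) = -3*(-5) = 15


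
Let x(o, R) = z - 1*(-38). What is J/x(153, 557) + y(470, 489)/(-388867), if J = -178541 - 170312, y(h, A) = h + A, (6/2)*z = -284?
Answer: 406972095623/66107390 ≈ 6156.2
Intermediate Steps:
z = -284/3 (z = (⅓)*(-284) = -284/3 ≈ -94.667)
y(h, A) = A + h
J = -348853
x(o, R) = -170/3 (x(o, R) = -284/3 - 1*(-38) = -284/3 + 38 = -170/3)
J/x(153, 557) + y(470, 489)/(-388867) = -348853/(-170/3) + (489 + 470)/(-388867) = -348853*(-3/170) + 959*(-1/388867) = 1046559/170 - 959/388867 = 406972095623/66107390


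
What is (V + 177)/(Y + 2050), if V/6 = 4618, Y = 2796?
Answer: 27885/4846 ≈ 5.7542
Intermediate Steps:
V = 27708 (V = 6*4618 = 27708)
(V + 177)/(Y + 2050) = (27708 + 177)/(2796 + 2050) = 27885/4846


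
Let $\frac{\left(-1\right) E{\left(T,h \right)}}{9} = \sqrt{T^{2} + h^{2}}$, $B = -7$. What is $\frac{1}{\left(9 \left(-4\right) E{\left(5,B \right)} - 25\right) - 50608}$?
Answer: $- \frac{50633}{2555932465} - \frac{324 \sqrt{74}}{2555932465} \approx -2.09 \cdot 10^{-5}$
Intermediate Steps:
$E{\left(T,h \right)} = - 9 \sqrt{T^{2} + h^{2}}$
$\frac{1}{\left(9 \left(-4\right) E{\left(5,B \right)} - 25\right) - 50608} = \frac{1}{\left(9 \left(-4\right) \left(- 9 \sqrt{5^{2} + \left(-7\right)^{2}}\right) - 25\right) - 50608} = \frac{1}{\left(- 36 \left(- 9 \sqrt{25 + 49}\right) - 25\right) - 50608} = \frac{1}{\left(- 36 \left(- 9 \sqrt{74}\right) - 25\right) - 50608} = \frac{1}{\left(324 \sqrt{74} - 25\right) - 50608} = \frac{1}{\left(-25 + 324 \sqrt{74}\right) - 50608} = \frac{1}{-50633 + 324 \sqrt{74}}$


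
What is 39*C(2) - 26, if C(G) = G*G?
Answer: 130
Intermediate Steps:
C(G) = G²
39*C(2) - 26 = 39*2² - 26 = 39*4 - 26 = 156 - 26 = 130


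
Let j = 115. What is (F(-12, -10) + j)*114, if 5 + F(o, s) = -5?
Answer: 11970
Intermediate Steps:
F(o, s) = -10 (F(o, s) = -5 - 5 = -10)
(F(-12, -10) + j)*114 = (-10 + 115)*114 = 105*114 = 11970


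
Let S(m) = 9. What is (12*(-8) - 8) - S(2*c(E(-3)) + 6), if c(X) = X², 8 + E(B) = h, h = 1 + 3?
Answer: -113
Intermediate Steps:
h = 4
E(B) = -4 (E(B) = -8 + 4 = -4)
(12*(-8) - 8) - S(2*c(E(-3)) + 6) = (12*(-8) - 8) - 1*9 = (-96 - 8) - 9 = -104 - 9 = -113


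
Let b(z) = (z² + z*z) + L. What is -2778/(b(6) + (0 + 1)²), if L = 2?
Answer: -926/25 ≈ -37.040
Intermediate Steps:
b(z) = 2 + 2*z² (b(z) = (z² + z*z) + 2 = (z² + z²) + 2 = 2*z² + 2 = 2 + 2*z²)
-2778/(b(6) + (0 + 1)²) = -2778/((2 + 2*6²) + (0 + 1)²) = -2778/((2 + 2*36) + 1²) = -2778/((2 + 72) + 1) = -2778/(74 + 1) = -2778/75 = -2778*1/75 = -926/25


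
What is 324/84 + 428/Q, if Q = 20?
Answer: 884/35 ≈ 25.257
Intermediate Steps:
324/84 + 428/Q = 324/84 + 428/20 = 324*(1/84) + 428*(1/20) = 27/7 + 107/5 = 884/35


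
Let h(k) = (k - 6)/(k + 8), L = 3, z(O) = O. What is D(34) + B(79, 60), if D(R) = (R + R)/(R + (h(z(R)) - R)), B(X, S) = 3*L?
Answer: 111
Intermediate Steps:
h(k) = (-6 + k)/(8 + k)
B(X, S) = 9 (B(X, S) = 3*3 = 9)
D(R) = 2*R*(8 + R)/(-6 + R) (D(R) = (R + R)/(R + ((-6 + R)/(8 + R) - R)) = (2*R)/(R + (-R + (-6 + R)/(8 + R))) = (2*R)/(((-6 + R)/(8 + R))) = (2*R)*((8 + R)/(-6 + R)) = 2*R*(8 + R)/(-6 + R))
D(34) + B(79, 60) = 2*34*(8 + 34)/(-6 + 34) + 9 = 2*34*42/28 + 9 = 2*34*(1/28)*42 + 9 = 102 + 9 = 111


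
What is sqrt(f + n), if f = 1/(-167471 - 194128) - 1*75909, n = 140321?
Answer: sqrt(8422116135664413)/361599 ≈ 253.80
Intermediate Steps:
f = -27448618492/361599 (f = 1/(-361599) - 75909 = -1/361599 - 75909 = -27448618492/361599 ≈ -75909.)
sqrt(f + n) = sqrt(-27448618492/361599 + 140321) = sqrt(23291314787/361599) = sqrt(8422116135664413)/361599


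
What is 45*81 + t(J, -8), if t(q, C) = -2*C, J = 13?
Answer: 3661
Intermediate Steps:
45*81 + t(J, -8) = 45*81 - 2*(-8) = 3645 + 16 = 3661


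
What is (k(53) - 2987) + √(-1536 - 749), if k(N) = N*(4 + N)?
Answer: 34 + I*√2285 ≈ 34.0 + 47.802*I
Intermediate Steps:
(k(53) - 2987) + √(-1536 - 749) = (53*(4 + 53) - 2987) + √(-1536 - 749) = (53*57 - 2987) + √(-2285) = (3021 - 2987) + I*√2285 = 34 + I*√2285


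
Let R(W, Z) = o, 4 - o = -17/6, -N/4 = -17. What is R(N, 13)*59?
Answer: 2419/6 ≈ 403.17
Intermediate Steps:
N = 68 (N = -4*(-17) = 68)
o = 41/6 (o = 4 - (-17)/6 = 4 - 1*(-17/6) = 4 + 17/6 = 41/6 ≈ 6.8333)
R(W, Z) = 41/6
R(N, 13)*59 = (41/6)*59 = 2419/6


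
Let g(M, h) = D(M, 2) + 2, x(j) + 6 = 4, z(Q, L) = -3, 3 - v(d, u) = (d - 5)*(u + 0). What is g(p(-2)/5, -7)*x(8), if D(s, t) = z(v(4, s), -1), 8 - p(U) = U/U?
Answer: 2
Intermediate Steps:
v(d, u) = 3 - u*(-5 + d) (v(d, u) = 3 - (d - 5)*(u + 0) = 3 - (-5 + d)*u = 3 - u*(-5 + d))
p(U) = 7 (p(U) = 8 - U/U = 8 - 1*1 = 8 - 1 = 7)
D(s, t) = -3
x(j) = -2 (x(j) = -6 + 4 = -2)
g(M, h) = -1 (g(M, h) = -3 + 2 = -1)
g(p(-2)/5, -7)*x(8) = -1*(-2) = 2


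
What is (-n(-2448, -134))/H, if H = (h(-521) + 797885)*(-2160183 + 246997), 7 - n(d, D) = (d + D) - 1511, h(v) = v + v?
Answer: 2050/762254435899 ≈ 2.6894e-9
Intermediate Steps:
h(v) = 2*v
n(d, D) = 1518 - D - d (n(d, D) = 7 - ((d + D) - 1511) = 7 - ((D + d) - 1511) = 7 - (-1511 + D + d) = 7 + (1511 - D - d) = 1518 - D - d)
H = -1524508871798 (H = (2*(-521) + 797885)*(-2160183 + 246997) = (-1042 + 797885)*(-1913186) = 796843*(-1913186) = -1524508871798)
(-n(-2448, -134))/H = -(1518 - 1*(-134) - 1*(-2448))/(-1524508871798) = -(1518 + 134 + 2448)*(-1/1524508871798) = -1*4100*(-1/1524508871798) = -4100*(-1/1524508871798) = 2050/762254435899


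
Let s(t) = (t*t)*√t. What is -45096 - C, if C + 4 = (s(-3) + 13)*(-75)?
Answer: -44117 + 675*I*√3 ≈ -44117.0 + 1169.1*I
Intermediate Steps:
s(t) = t^(5/2) (s(t) = t²*√t = t^(5/2))
C = -979 - 675*I*√3 (C = -4 + ((-3)^(5/2) + 13)*(-75) = -4 + (9*I*√3 + 13)*(-75) = -4 + (13 + 9*I*√3)*(-75) = -4 + (-975 - 675*I*√3) = -979 - 675*I*√3 ≈ -979.0 - 1169.1*I)
-45096 - C = -45096 - (-979 - 675*I*√3) = -45096 + (979 + 675*I*√3) = -44117 + 675*I*√3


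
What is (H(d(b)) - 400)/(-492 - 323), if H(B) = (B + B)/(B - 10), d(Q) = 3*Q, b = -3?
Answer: 7582/15485 ≈ 0.48963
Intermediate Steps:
H(B) = 2*B/(-10 + B) (H(B) = (2*B)/(-10 + B) = 2*B/(-10 + B))
(H(d(b)) - 400)/(-492 - 323) = (2*(3*(-3))/(-10 + 3*(-3)) - 400)/(-492 - 323) = (2*(-9)/(-10 - 9) - 400)/(-815) = (2*(-9)/(-19) - 400)*(-1/815) = (2*(-9)*(-1/19) - 400)*(-1/815) = (18/19 - 400)*(-1/815) = -7582/19*(-1/815) = 7582/15485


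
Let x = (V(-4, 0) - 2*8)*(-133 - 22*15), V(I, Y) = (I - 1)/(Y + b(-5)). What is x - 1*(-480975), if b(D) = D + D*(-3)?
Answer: 977229/2 ≈ 4.8861e+5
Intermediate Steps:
b(D) = -2*D (b(D) = D - 3*D = -2*D)
V(I, Y) = (-1 + I)/(10 + Y) (V(I, Y) = (I - 1)/(Y - 2*(-5)) = (-1 + I)/(Y + 10) = (-1 + I)/(10 + Y))
x = 15279/2 (x = ((-1 - 4)/(10 + 0) - 2*8)*(-133 - 22*15) = (-5/10 - 16)*(-133 - 330) = ((1/10)*(-5) - 16)*(-463) = (-1/2 - 16)*(-463) = -33/2*(-463) = 15279/2 ≈ 7639.5)
x - 1*(-480975) = 15279/2 - 1*(-480975) = 15279/2 + 480975 = 977229/2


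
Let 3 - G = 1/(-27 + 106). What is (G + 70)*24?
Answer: 138384/79 ≈ 1751.7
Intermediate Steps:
G = 236/79 (G = 3 - 1/(-27 + 106) = 3 - 1/79 = 236/79 ≈ 2.9873)
(G + 70)*24 = (236/79 + 70)*24 = (5766/79)*24 = 138384/79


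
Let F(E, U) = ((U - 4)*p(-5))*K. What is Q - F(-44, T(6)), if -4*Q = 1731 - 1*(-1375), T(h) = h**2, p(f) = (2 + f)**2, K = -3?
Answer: 175/2 ≈ 87.500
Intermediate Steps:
F(E, U) = 108 - 27*U (F(E, U) = ((U - 4)*(2 - 5)**2)*(-3) = ((-4 + U)*(-3)**2)*(-3) = ((-4 + U)*9)*(-3) = (-36 + 9*U)*(-3) = 108 - 27*U)
Q = -1553/2 (Q = -(1731 - 1*(-1375))/4 = -(1731 + 1375)/4 = -1/4*3106 = -1553/2 ≈ -776.50)
Q - F(-44, T(6)) = -1553/2 - (108 - 27*6**2) = -1553/2 - (108 - 27*36) = -1553/2 - (108 - 972) = -1553/2 - 1*(-864) = -1553/2 + 864 = 175/2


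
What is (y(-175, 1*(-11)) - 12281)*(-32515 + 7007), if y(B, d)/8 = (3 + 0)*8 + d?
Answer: 310610916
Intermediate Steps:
y(B, d) = 192 + 8*d (y(B, d) = 8*((3 + 0)*8 + d) = 8*(3*8 + d) = 8*(24 + d) = 192 + 8*d)
(y(-175, 1*(-11)) - 12281)*(-32515 + 7007) = ((192 + 8*(1*(-11))) - 12281)*(-32515 + 7007) = ((192 + 8*(-11)) - 12281)*(-25508) = ((192 - 88) - 12281)*(-25508) = (104 - 12281)*(-25508) = -12177*(-25508) = 310610916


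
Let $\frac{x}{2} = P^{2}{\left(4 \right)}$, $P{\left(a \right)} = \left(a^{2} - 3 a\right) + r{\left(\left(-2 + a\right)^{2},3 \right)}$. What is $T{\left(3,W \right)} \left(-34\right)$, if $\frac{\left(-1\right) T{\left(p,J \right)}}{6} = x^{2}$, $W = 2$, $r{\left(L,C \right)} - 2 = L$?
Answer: $8160000$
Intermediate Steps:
$r{\left(L,C \right)} = 2 + L$
$P{\left(a \right)} = 2 + a^{2} + \left(-2 + a\right)^{2} - 3 a$ ($P{\left(a \right)} = \left(a^{2} - 3 a\right) + \left(2 + \left(-2 + a\right)^{2}\right) = 2 + a^{2} + \left(-2 + a\right)^{2} - 3 a$)
$x = 200$ ($x = 2 \left(6 - 28 + 2 \cdot 4^{2}\right)^{2} = 2 \left(6 - 28 + 2 \cdot 16\right)^{2} = 2 \left(6 - 28 + 32\right)^{2} = 2 \cdot 10^{2} = 2 \cdot 100 = 200$)
$T{\left(p,J \right)} = -240000$ ($T{\left(p,J \right)} = - 6 \cdot 200^{2} = \left(-6\right) 40000 = -240000$)
$T{\left(3,W \right)} \left(-34\right) = \left(-240000\right) \left(-34\right) = 8160000$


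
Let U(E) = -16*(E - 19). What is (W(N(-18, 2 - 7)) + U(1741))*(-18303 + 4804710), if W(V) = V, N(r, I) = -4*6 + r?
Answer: -132076114758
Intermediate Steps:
N(r, I) = -24 + r
U(E) = 304 - 16*E (U(E) = -16*(-19 + E) = 304 - 16*E)
(W(N(-18, 2 - 7)) + U(1741))*(-18303 + 4804710) = ((-24 - 18) + (304 - 16*1741))*(-18303 + 4804710) = (-42 + (304 - 27856))*4786407 = (-42 - 27552)*4786407 = -27594*4786407 = -132076114758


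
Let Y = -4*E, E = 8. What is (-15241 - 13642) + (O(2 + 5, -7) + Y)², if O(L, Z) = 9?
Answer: -28354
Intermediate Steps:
Y = -32 (Y = -4*8 = -32)
(-15241 - 13642) + (O(2 + 5, -7) + Y)² = (-15241 - 13642) + (9 - 32)² = -28883 + (-23)² = -28883 + 529 = -28354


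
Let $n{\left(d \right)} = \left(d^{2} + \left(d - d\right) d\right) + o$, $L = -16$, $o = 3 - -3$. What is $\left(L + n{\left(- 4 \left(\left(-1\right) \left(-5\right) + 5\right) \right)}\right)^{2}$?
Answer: $2528100$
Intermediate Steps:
$o = 6$ ($o = 3 + 3 = 6$)
$n{\left(d \right)} = 6 + d^{2}$ ($n{\left(d \right)} = \left(d^{2} + \left(d - d\right) d\right) + 6 = \left(d^{2} + 0 d\right) + 6 = \left(d^{2} + 0\right) + 6 = d^{2} + 6 = 6 + d^{2}$)
$\left(L + n{\left(- 4 \left(\left(-1\right) \left(-5\right) + 5\right) \right)}\right)^{2} = \left(-16 + \left(6 + \left(- 4 \left(\left(-1\right) \left(-5\right) + 5\right)\right)^{2}\right)\right)^{2} = \left(-16 + \left(6 + \left(- 4 \left(5 + 5\right)\right)^{2}\right)\right)^{2} = \left(-16 + \left(6 + \left(\left(-4\right) 10\right)^{2}\right)\right)^{2} = \left(-16 + \left(6 + \left(-40\right)^{2}\right)\right)^{2} = \left(-16 + \left(6 + 1600\right)\right)^{2} = \left(-16 + 1606\right)^{2} = 1590^{2} = 2528100$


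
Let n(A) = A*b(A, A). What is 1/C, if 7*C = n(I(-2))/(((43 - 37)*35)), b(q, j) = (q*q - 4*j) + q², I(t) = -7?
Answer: -5/3 ≈ -1.6667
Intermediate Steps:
b(q, j) = -4*j + 2*q² (b(q, j) = (q² - 4*j) + q² = -4*j + 2*q²)
n(A) = A*(-4*A + 2*A²)
C = -⅗ (C = ((2*(-7)²*(-2 - 7))/(((43 - 37)*35)))/7 = ((2*49*(-9))/((6*35)))/7 = (-882/210)/7 = (-882*1/210)/7 = (⅐)*(-21/5) = -⅗ ≈ -0.60000)
1/C = 1/(-⅗) = -5/3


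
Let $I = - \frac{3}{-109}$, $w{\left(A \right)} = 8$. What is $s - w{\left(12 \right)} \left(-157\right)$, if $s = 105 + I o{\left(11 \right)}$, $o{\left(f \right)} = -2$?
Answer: $\frac{148343}{109} \approx 1360.9$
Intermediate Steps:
$I = \frac{3}{109}$ ($I = \left(-3\right) \left(- \frac{1}{109}\right) = \frac{3}{109} \approx 0.027523$)
$s = \frac{11439}{109}$ ($s = 105 + \frac{3}{109} \left(-2\right) = 105 - \frac{6}{109} = \frac{11439}{109} \approx 104.94$)
$s - w{\left(12 \right)} \left(-157\right) = \frac{11439}{109} - 8 \left(-157\right) = \frac{11439}{109} - -1256 = \frac{11439}{109} + 1256 = \frac{148343}{109}$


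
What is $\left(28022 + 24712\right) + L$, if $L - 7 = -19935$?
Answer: $32806$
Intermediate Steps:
$L = -19928$ ($L = 7 - 19935 = -19928$)
$\left(28022 + 24712\right) + L = \left(28022 + 24712\right) - 19928 = 52734 - 19928 = 32806$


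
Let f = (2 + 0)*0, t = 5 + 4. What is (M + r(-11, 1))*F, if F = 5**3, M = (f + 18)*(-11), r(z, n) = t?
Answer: -23625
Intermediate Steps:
t = 9
f = 0 (f = 2*0 = 0)
r(z, n) = 9
M = -198 (M = (0 + 18)*(-11) = 18*(-11) = -198)
F = 125
(M + r(-11, 1))*F = (-198 + 9)*125 = -189*125 = -23625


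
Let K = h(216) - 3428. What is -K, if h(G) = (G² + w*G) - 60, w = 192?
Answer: -84640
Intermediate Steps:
h(G) = -60 + G² + 192*G (h(G) = (G² + 192*G) - 60 = -60 + G² + 192*G)
K = 84640 (K = (-60 + 216² + 192*216) - 3428 = (-60 + 46656 + 41472) - 3428 = 88068 - 3428 = 84640)
-K = -1*84640 = -84640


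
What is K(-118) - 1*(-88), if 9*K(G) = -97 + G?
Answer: 577/9 ≈ 64.111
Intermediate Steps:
K(G) = -97/9 + G/9 (K(G) = (-97 + G)/9 = -97/9 + G/9)
K(-118) - 1*(-88) = (-97/9 + (⅑)*(-118)) - 1*(-88) = (-97/9 - 118/9) + 88 = -215/9 + 88 = 577/9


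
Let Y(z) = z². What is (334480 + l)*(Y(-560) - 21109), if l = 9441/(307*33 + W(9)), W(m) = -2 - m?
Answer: 43046371520397/440 ≈ 9.7833e+10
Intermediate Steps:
l = 9441/10120 (l = 9441/(307*33 + (-2 - 1*9)) = 9441/(10131 + (-2 - 9)) = 9441/(10131 - 11) = 9441/10120 ≈ 0.93291)
(334480 + l)*(Y(-560) - 21109) = (334480 + 9441/10120)*((-560)² - 21109) = 3384947041*(313600 - 21109)/10120 = (3384947041/10120)*292491 = 43046371520397/440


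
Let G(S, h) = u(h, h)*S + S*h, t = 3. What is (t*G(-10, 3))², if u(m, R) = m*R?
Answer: 129600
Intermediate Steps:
u(m, R) = R*m
G(S, h) = S*h + S*h² (G(S, h) = (h*h)*S + S*h = h²*S + S*h = S*h² + S*h = S*h + S*h²)
(t*G(-10, 3))² = (3*(-10*3*(1 + 3)))² = (3*(-10*3*4))² = (3*(-120))² = (-360)² = 129600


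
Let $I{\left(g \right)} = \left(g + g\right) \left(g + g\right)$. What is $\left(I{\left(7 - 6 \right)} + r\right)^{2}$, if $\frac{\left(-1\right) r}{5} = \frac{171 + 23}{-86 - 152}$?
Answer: $\frac{923521}{14161} \approx 65.216$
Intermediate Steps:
$r = \frac{485}{119}$ ($r = - 5 \frac{171 + 23}{-86 - 152} = - 5 \frac{194}{-238} = - 5 \cdot 194 \left(- \frac{1}{238}\right) = \left(-5\right) \left(- \frac{97}{119}\right) = \frac{485}{119} \approx 4.0756$)
$I{\left(g \right)} = 4 g^{2}$ ($I{\left(g \right)} = 2 g 2 g = 4 g^{2}$)
$\left(I{\left(7 - 6 \right)} + r\right)^{2} = \left(4 \left(7 - 6\right)^{2} + \frac{485}{119}\right)^{2} = \left(4 \cdot 1^{2} + \frac{485}{119}\right)^{2} = \left(4 \cdot 1 + \frac{485}{119}\right)^{2} = \left(4 + \frac{485}{119}\right)^{2} = \left(\frac{961}{119}\right)^{2} = \frac{923521}{14161}$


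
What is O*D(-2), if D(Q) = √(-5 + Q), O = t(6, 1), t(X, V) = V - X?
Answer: -5*I*√7 ≈ -13.229*I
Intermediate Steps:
O = -5 (O = 1 - 1*6 = 1 - 6 = -5)
O*D(-2) = -5*√(-5 - 2) = -5*I*√7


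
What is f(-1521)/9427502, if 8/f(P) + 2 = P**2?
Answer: 4/10904975399689 ≈ 3.6681e-13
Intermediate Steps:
f(P) = 8/(-2 + P**2)
f(-1521)/9427502 = (8/(-2 + (-1521)**2))/9427502 = (8/(-2 + 2313441))*(1/9427502) = (8/2313439)*(1/9427502) = 4/10904975399689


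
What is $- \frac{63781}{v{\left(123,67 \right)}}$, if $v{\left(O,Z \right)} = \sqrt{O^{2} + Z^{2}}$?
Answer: $- \frac{63781 \sqrt{19618}}{19618} \approx -455.37$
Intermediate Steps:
$- \frac{63781}{v{\left(123,67 \right)}} = - \frac{63781}{\sqrt{123^{2} + 67^{2}}} = - \frac{63781}{\sqrt{15129 + 4489}} = - \frac{63781}{\sqrt{19618}} = - 63781 \frac{\sqrt{19618}}{19618} = - \frac{63781 \sqrt{19618}}{19618}$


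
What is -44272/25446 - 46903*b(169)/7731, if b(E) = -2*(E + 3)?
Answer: 68369929840/32787171 ≈ 2085.3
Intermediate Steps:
b(E) = -6 - 2*E (b(E) = -2*(3 + E) = -6 - 2*E)
-44272/25446 - 46903*b(169)/7731 = -44272/25446 - 46903/(7731/(-6 - 2*169)) = -44272*1/25446 - 46903/(7731/(-6 - 338)) = -22136/12723 - 46903/(7731/(-344)) = -22136/12723 - 46903/(7731*(-1/344)) = -22136/12723 - 46903/(-7731/344) = -22136/12723 - 46903*(-344/7731) = -22136/12723 + 16134632/7731 = 68369929840/32787171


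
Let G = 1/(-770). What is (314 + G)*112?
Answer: 1934232/55 ≈ 35168.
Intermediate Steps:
G = -1/770 ≈ -0.0012987
(314 + G)*112 = (314 - 1/770)*112 = (241779/770)*112 = 1934232/55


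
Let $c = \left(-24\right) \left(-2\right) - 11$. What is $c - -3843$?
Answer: $3880$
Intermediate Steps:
$c = 37$ ($c = 48 - 11 = 37$)
$c - -3843 = 37 - -3843 = 37 + 3843 = 3880$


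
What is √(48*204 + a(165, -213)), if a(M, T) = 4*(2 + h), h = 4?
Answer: 2*√2454 ≈ 99.076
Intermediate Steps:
a(M, T) = 24 (a(M, T) = 4*(2 + 4) = 4*6 = 24)
√(48*204 + a(165, -213)) = √(48*204 + 24) = √(9792 + 24) = √9816 = 2*√2454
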